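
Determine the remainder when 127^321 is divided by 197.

Using repeated squaring:
127^1 ≡ 127 (mod 197)
127^2 ≡ 127^2 = 16129 ≡ 172 (mod 197)
127^4 ≡ 172^2 = 29584 ≡ 34 (mod 197)
127^8 ≡ 34^2 = 1156 ≡ 171 (mod 197)
127^16 ≡ 171^2 = 29241 ≡ 85 (mod 197)
127^32 ≡ 85^2 = 7225 ≡ 133 (mod 197)
127^64 ≡ 133^2 = 17689 ≡ 156 (mod 197)
127^128 ≡ 156^2 = 24336 ≡ 105 (mod 197)
127^256 ≡ 105^2 = 11025 ≡ 190 (mod 197)
127^321 = 127^256 · 127^64 · 127^1 ≡ 190 · 156 · 127 (mod 197).
Accumulate the product:
190 · 156 = 29640 ≡ 90
90 · 127 = 11430 ≡ 4

4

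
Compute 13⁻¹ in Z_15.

15 = 1×13 + 2
13 = 6×2 + 1
2 = 2×1 + 0
gcd(13, 15) = 1, so the inverse exists.
Bézout: 1 = −6×15 + 7×13.
So 13⁻¹ ≡ 7 (mod 15).

7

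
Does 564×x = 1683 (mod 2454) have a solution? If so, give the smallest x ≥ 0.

no solution

gcd(564, 2454) = 6, and 6 does not divide 1683.
So the congruence has no solution.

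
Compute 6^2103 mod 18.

Compute successive squares:
2103 in binary is 100000110111, i.e. 2103 = 2048 + 32 + 16 + 4 + 2 + 1.
6^1 ≡ 6 (mod 18)
6^2 ≡ 6^2 = 36 ≡ 0 (mod 18)
6^4 ≡ 0^2 = 0 (mod 18)
6^8 ≡ 0^2 = 0 (mod 18)
6^16 ≡ 0^2 = 0 (mod 18)
6^32 ≡ 0^2 = 0 (mod 18)
6^64 ≡ 0^2 = 0 (mod 18)
6^128 ≡ 0^2 = 0 (mod 18)
6^256 ≡ 0^2 = 0 (mod 18)
6^512 ≡ 0^2 = 0 (mod 18)
6^1024 ≡ 0^2 = 0 (mod 18)
6^2048 ≡ 0^2 = 0 (mod 18)
6^2103 = 6^2048 × 6^32 × 6^16 × 6^4 × 6^2 × 6^1 ≡ 0 × 0 × 0 × 0 × 0 × 6 (mod 18).
Accumulate the product:
0 × 0 = 0
0 × 0 = 0
0 × 0 = 0
0 × 0 = 0
0 × 6 = 0

0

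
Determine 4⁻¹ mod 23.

Apply the Euclidean algorithm and back-substitute:
23 = 5×4 + 3
4 = 1×3 + 1
3 = 3×1 + 0
gcd(4, 23) = 1, so the inverse exists.
Back-substitute for 1:
1 = 1×4 − 1×3
  = −1×23 + 6×4
So 4⁻¹ ≡ 6 (mod 23).

6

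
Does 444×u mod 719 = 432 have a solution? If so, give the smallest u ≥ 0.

137

gcd(444, 719) = 1, so a unique solution mod 719 exists.
444⁻¹ ≡ 468 (mod 719).
u ≡ 468×432 ≡ 137 (mod 719).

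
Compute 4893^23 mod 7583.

Compute successive squares:
23 in binary is 10111, i.e. 23 = 16 + 4 + 2 + 1.
4893^1 ≡ 4893 (mod 7583)
4893^2 ≡ 4893^2 = 23941449 ≡ 1918 (mod 7583)
4893^4 ≡ 1918^2 = 3678724 ≡ 969 (mod 7583)
4893^8 ≡ 969^2 = 938961 ≡ 6252 (mod 7583)
4893^16 ≡ 6252^2 = 39087504 ≡ 4722 (mod 7583)
4893^23 = 4893^16 · 4893^4 · 4893^2 · 4893^1 ≡ 4722 · 969 · 1918 · 4893 (mod 7583).
Accumulate the product:
4722 · 969 = 4575618 ≡ 3069
3069 · 1918 = 5886342 ≡ 1934
1934 · 4893 = 9463062 ≡ 7061

7061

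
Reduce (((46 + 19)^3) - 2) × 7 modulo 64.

57

46 + 19 = 65 ≡ 1 (mod 64)
(1)^3 ≡ 1 (mod 64)
1 - 2 = -1 ≡ 63 (mod 64)
63 × 7 = 441 ≡ 57 (mod 64)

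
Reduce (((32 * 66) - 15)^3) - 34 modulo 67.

32 * 66 = 2112 ≡ 35 (mod 67)
35 - 15 = 20
(20)^3 ≡ 27 (mod 67)
27 - 34 = -7 ≡ 60 (mod 67)

60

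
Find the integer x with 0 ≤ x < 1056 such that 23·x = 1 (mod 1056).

551

Apply the Euclidean algorithm and back-substitute:
1056 = 45×23 + 21
23 = 1×21 + 2
21 = 10×2 + 1
2 = 2×1 + 0
gcd(23, 1056) = 1, so the inverse exists.
Back-substitute for 1:
1 = 1×21 − 10×2
  = −10×23 + 11×21
  = 11×1056 − 505×23
So 23⁻¹ ≡ −505 ≡ 551 (mod 1056).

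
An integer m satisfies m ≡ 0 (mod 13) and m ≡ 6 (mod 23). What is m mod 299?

52

13⁻¹ mod 23: 13*16 ≡ 1 (mod 23), so 13⁻¹ ≡ 16.
m = 0 + 13*((6 − 0)*16 mod 23) = 0 + 13*4 = 52.
Check: 52 mod 13 = 0, 52 mod 23 = 6. ✓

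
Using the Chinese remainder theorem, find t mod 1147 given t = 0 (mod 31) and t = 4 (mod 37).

31⁻¹ mod 37: 31×6 ≡ 1 (mod 37), so 31⁻¹ ≡ 6.
t = 0 + 31×((4 − 0)×6 mod 37) = 0 + 31×24 = 744.

744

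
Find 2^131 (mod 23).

131 in binary is 10000011, i.e. 131 = 128 + 2 + 1.
2^1 ≡ 2 (mod 23)
2^2 ≡ 2^2 = 4 (mod 23)
2^4 ≡ 4^2 = 16 (mod 23)
2^8 ≡ 16^2 = 256 ≡ 3 (mod 23)
2^16 ≡ 3^2 = 9 (mod 23)
2^32 ≡ 9^2 = 81 ≡ 12 (mod 23)
2^64 ≡ 12^2 = 144 ≡ 6 (mod 23)
2^128 ≡ 6^2 = 36 ≡ 13 (mod 23)
2^131 = 2^128 · 2^2 · 2^1 ≡ 13 · 4 · 2 (mod 23).
Accumulate the product:
13 · 4 = 52 ≡ 6
6 · 2 = 12

12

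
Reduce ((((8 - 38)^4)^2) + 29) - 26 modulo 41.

19

8 - 38 = -30 ≡ 11 (mod 41)
(11)^4 ≡ 4 (mod 41)
(4)^2 ≡ 16 (mod 41)
16 + 29 = 45 ≡ 4 (mod 41)
4 - 26 = -22 ≡ 19 (mod 41)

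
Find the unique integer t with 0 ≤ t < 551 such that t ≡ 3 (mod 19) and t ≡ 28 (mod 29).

231

19⁻¹ mod 29: 19*26 ≡ 1 (mod 29), so 19⁻¹ ≡ 26.
t = 3 + 19*((28 − 3)*26 mod 29) = 3 + 19*12 = 231.
Check: 231 mod 19 = 3, 231 mod 29 = 28. ✓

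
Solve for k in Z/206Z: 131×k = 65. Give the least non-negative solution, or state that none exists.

109

gcd(131, 206) = 1, so a unique solution mod 206 exists.
131⁻¹ ≡ 195 (mod 206).
k ≡ 195×65 ≡ 109 (mod 206).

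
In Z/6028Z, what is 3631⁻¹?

Run the extended Euclidean algorithm:
6028 = 1×3631 + 2397
3631 = 1×2397 + 1234
2397 = 1×1234 + 1163
1234 = 1×1163 + 71
1163 = 16×71 + 27
71 = 2×27 + 17
27 = 1×17 + 10
17 = 1×10 + 7
10 = 1×7 + 3
7 = 2×3 + 1
3 = 3×1 + 0
gcd(3631, 6028) = 1, so the inverse exists.
Back-substitute for 1:
1 = 1×7 − 2×3
  = −2×10 + 3×7
  = 3×17 − 5×10
  = −5×27 + 8×17
  = 8×71 − 21×27
  = −21×1163 + 344×71
  = 344×1234 − 365×1163
  = −365×2397 + 709×1234
  = 709×3631 − 1074×2397
  = −1074×6028 + 1783×3631
So 3631⁻¹ ≡ 1783 (mod 6028).

1783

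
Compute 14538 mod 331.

14538 = 43*331 + 305, so 14538 ≡ 305 (mod 331).

305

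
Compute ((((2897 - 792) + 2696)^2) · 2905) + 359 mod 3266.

174

2897 - 792 = 2105
2105 + 2696 = 4801 ≡ 1535 (mod 3266)
(1535)^2 ≡ 1439 (mod 3266)
1439 · 2905 = 4180295 ≡ 3081 (mod 3266)
3081 + 359 = 3440 ≡ 174 (mod 3266)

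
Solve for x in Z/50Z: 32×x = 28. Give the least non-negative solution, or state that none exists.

gcd(32, 50) = 2, and 2 | 28, so solutions exist.
Divide through by 2: 16×x ≡ 14 mod 25.
16⁻¹ ≡ 11 (mod 25).
x ≡ 11×14 ≡ 4 (mod 25).
The smallest non-negative solution is x = 4.

4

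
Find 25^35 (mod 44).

1

By square-and-multiply:
35 in binary is 100011, i.e. 35 = 32 + 2 + 1.
25^1 ≡ 25 (mod 44)
25^2 ≡ 25^2 = 625 ≡ 9 (mod 44)
25^4 ≡ 9^2 = 81 ≡ 37 (mod 44)
25^8 ≡ 37^2 = 1369 ≡ 5 (mod 44)
25^16 ≡ 5^2 = 25 (mod 44)
25^32 ≡ 25^2 = 625 ≡ 9 (mod 44)
25^35 = 25^32 · 25^2 · 25^1 ≡ 9 · 9 · 25 (mod 44).
Accumulate the product:
9 · 9 = 81 ≡ 37
37 · 25 = 925 ≡ 1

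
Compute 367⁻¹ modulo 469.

Run the extended Euclidean algorithm:
469 = 1·367 + 102
367 = 3·102 + 61
102 = 1·61 + 41
61 = 1·41 + 20
41 = 2·20 + 1
20 = 20·1 + 0
gcd(367, 469) = 1, so the inverse exists.
Bézout: 1 = 18·469 − 23·367.
So 367⁻¹ ≡ −23 ≡ 446 (mod 469).

446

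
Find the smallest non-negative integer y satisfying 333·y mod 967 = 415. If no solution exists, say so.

190

gcd(333, 967) = 1, so a unique solution mod 967 exists.
333⁻¹ ≡ 816 (mod 967).
y ≡ 816·415 ≡ 190 (mod 967).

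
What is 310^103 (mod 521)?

481

Compute successive squares:
310^1 ≡ 310 (mod 521)
310^2 ≡ 310^2 = 96100 ≡ 236 (mod 521)
310^4 ≡ 236^2 = 55696 ≡ 470 (mod 521)
310^8 ≡ 470^2 = 220900 ≡ 517 (mod 521)
310^16 ≡ 517^2 = 267289 ≡ 16 (mod 521)
310^32 ≡ 16^2 = 256 (mod 521)
310^64 ≡ 256^2 = 65536 ≡ 411 (mod 521)
310^103 = 310^64 × 310^32 × 310^4 × 310^2 × 310^1 ≡ 411 × 256 × 470 × 236 × 310 (mod 521).
Accumulate the product:
411 × 256 = 105216 ≡ 495
495 × 470 = 232650 ≡ 284
284 × 236 = 67024 ≡ 336
336 × 310 = 104160 ≡ 481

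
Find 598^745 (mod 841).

519

745 in binary is 1011101001, i.e. 745 = 512 + 128 + 64 + 32 + 8 + 1.
598^1 ≡ 598 (mod 841)
598^2 ≡ 598^2 = 357604 ≡ 179 (mod 841)
598^4 ≡ 179^2 = 32041 ≡ 83 (mod 841)
598^8 ≡ 83^2 = 6889 ≡ 161 (mod 841)
598^16 ≡ 161^2 = 25921 ≡ 691 (mod 841)
598^32 ≡ 691^2 = 477481 ≡ 634 (mod 841)
598^64 ≡ 634^2 = 401956 ≡ 799 (mod 841)
598^128 ≡ 799^2 = 638401 ≡ 82 (mod 841)
598^256 ≡ 82^2 = 6724 ≡ 837 (mod 841)
598^512 ≡ 837^2 = 700569 ≡ 16 (mod 841)
598^745 = 598^512 · 598^128 · 598^64 · 598^32 · 598^8 · 598^1 ≡ 16 · 82 · 799 · 634 · 161 · 598 (mod 841).
Accumulate the product:
16 · 82 = 1312 ≡ 471
471 · 799 = 376329 ≡ 402
402 · 634 = 254868 ≡ 45
45 · 161 = 7245 ≡ 517
517 · 598 = 309166 ≡ 519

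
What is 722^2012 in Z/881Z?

Compute successive squares:
2012 in binary is 11111011100, i.e. 2012 = 1024 + 512 + 256 + 128 + 64 + 16 + 8 + 4.
722^1 ≡ 722 (mod 881)
722^2 ≡ 722^2 = 521284 ≡ 613 (mod 881)
722^4 ≡ 613^2 = 375769 ≡ 463 (mod 881)
722^8 ≡ 463^2 = 214369 ≡ 286 (mod 881)
722^16 ≡ 286^2 = 81796 ≡ 744 (mod 881)
722^32 ≡ 744^2 = 553536 ≡ 268 (mod 881)
722^64 ≡ 268^2 = 71824 ≡ 463 (mod 881)
722^128 ≡ 463^2 = 214369 ≡ 286 (mod 881)
722^256 ≡ 286^2 = 81796 ≡ 744 (mod 881)
722^512 ≡ 744^2 = 553536 ≡ 268 (mod 881)
722^1024 ≡ 268^2 = 71824 ≡ 463 (mod 881)
722^2012 = 722^1024 · 722^512 · 722^256 · 722^128 · 722^64 · 722^16 · 722^8 · 722^4 ≡ 463 · 268 · 744 · 286 · 463 · 744 · 286 · 463 (mod 881).
Accumulate the product:
463 · 268 = 124084 ≡ 744
744 · 744 = 553536 ≡ 268
268 · 286 = 76648 ≡ 1
1 · 463 = 463
463 · 744 = 344472 ≡ 1
1 · 286 = 286
286 · 463 = 132418 ≡ 268

268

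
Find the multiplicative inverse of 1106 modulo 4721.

2130

By the extended Euclidean algorithm:
4721 = 4·1106 + 297
1106 = 3·297 + 215
297 = 1·215 + 82
215 = 2·82 + 51
82 = 1·51 + 31
51 = 1·31 + 20
31 = 1·20 + 11
20 = 1·11 + 9
11 = 1·9 + 2
9 = 4·2 + 1
2 = 2·1 + 0
gcd(1106, 4721) = 1, so the inverse exists.
Back-substitute for 1:
1 = 1·9 − 4·2
  = −4·11 + 5·9
  = 5·20 − 9·11
  = −9·31 + 14·20
  = 14·51 − 23·31
  = −23·82 + 37·51
  = 37·215 − 97·82
  = −97·297 + 134·215
  = 134·1106 − 499·297
  = −499·4721 + 2130·1106
So 1106⁻¹ ≡ 2130 (mod 4721).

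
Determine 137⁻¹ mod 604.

97

604 = 4·137 + 56
137 = 2·56 + 25
56 = 2·25 + 6
25 = 4·6 + 1
6 = 6·1 + 0
gcd(137, 604) = 1, so the inverse exists.
Back-substitute for 1:
1 = 1·25 − 4·6
  = −4·56 + 9·25
  = 9·137 − 22·56
  = −22·604 + 97·137
So 137⁻¹ ≡ 97 (mod 604).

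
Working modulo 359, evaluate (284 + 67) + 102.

284 + 67 = 351
351 + 102 = 453 ≡ 94 (mod 359)

94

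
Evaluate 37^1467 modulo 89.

12

By square-and-multiply:
1467 in binary is 10110111011, i.e. 1467 = 1024 + 256 + 128 + 32 + 16 + 8 + 2 + 1.
37^1 ≡ 37 (mod 89)
37^2 ≡ 37^2 = 1369 ≡ 34 (mod 89)
37^4 ≡ 34^2 = 1156 ≡ 88 (mod 89)
37^8 ≡ 88^2 = 7744 ≡ 1 (mod 89)
37^16 ≡ 1^2 = 1 (mod 89)
37^32 ≡ 1^2 = 1 (mod 89)
37^64 ≡ 1^2 = 1 (mod 89)
37^128 ≡ 1^2 = 1 (mod 89)
37^256 ≡ 1^2 = 1 (mod 89)
37^512 ≡ 1^2 = 1 (mod 89)
37^1024 ≡ 1^2 = 1 (mod 89)
37^1467 = 37^1024 × 37^256 × 37^128 × 37^32 × 37^16 × 37^8 × 37^2 × 37^1 ≡ 1 × 1 × 1 × 1 × 1 × 1 × 34 × 37 (mod 89).
Accumulate the product:
1 × 1 = 1
1 × 1 = 1
1 × 1 = 1
1 × 1 = 1
1 × 1 = 1
1 × 34 = 34
34 × 37 = 1258 ≡ 12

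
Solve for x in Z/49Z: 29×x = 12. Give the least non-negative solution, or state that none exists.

19

gcd(29, 49) = 1, so a unique solution mod 49 exists.
29⁻¹ ≡ 22 (mod 49).
x ≡ 22×12 ≡ 19 (mod 49).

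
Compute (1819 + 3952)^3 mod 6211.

6076

1819 + 3952 = 5771
(5771)^3 ≡ 6076 (mod 6211)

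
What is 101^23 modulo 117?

Compute successive squares:
101^1 ≡ 101 (mod 117)
101^2 ≡ 101^2 = 10201 ≡ 22 (mod 117)
101^4 ≡ 22^2 = 484 ≡ 16 (mod 117)
101^8 ≡ 16^2 = 256 ≡ 22 (mod 117)
101^16 ≡ 22^2 = 484 ≡ 16 (mod 117)
101^23 = 101^16 * 101^4 * 101^2 * 101^1 ≡ 16 * 16 * 22 * 101 (mod 117).
Accumulate the product:
16 * 16 = 256 ≡ 22
22 * 22 = 484 ≡ 16
16 * 101 = 1616 ≡ 95

95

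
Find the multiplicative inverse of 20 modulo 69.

38

69 = 3·20 + 9
20 = 2·9 + 2
9 = 4·2 + 1
2 = 2·1 + 0
gcd(20, 69) = 1, so the inverse exists.
Bézout: 1 = 9·69 − 31·20.
So 20⁻¹ ≡ −31 ≡ 38 (mod 69).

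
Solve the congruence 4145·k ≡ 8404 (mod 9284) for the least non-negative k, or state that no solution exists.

gcd(4145, 9284) = 1, so a unique solution mod 9284 exists.
4145⁻¹ ≡ 5109 (mod 9284).
k ≡ 5109·8404 ≡ 6820 (mod 9284).

6820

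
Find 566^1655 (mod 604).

572

Compute successive squares:
1655 in binary is 11001110111, i.e. 1655 = 1024 + 512 + 64 + 32 + 16 + 4 + 2 + 1.
566^1 ≡ 566 (mod 604)
566^2 ≡ 566^2 = 320356 ≡ 236 (mod 604)
566^4 ≡ 236^2 = 55696 ≡ 128 (mod 604)
566^8 ≡ 128^2 = 16384 ≡ 76 (mod 604)
566^16 ≡ 76^2 = 5776 ≡ 340 (mod 604)
566^32 ≡ 340^2 = 115600 ≡ 236 (mod 604)
566^64 ≡ 236^2 = 55696 ≡ 128 (mod 604)
566^128 ≡ 128^2 = 16384 ≡ 76 (mod 604)
566^256 ≡ 76^2 = 5776 ≡ 340 (mod 604)
566^512 ≡ 340^2 = 115600 ≡ 236 (mod 604)
566^1024 ≡ 236^2 = 55696 ≡ 128 (mod 604)
566^1655 = 566^1024 · 566^512 · 566^64 · 566^32 · 566^16 · 566^4 · 566^2 · 566^1 ≡ 128 · 236 · 128 · 236 · 340 · 128 · 236 · 566 (mod 604).
Accumulate the product:
128 · 236 = 30208 ≡ 8
8 · 128 = 1024 ≡ 420
420 · 236 = 99120 ≡ 64
64 · 340 = 21760 ≡ 16
16 · 128 = 2048 ≡ 236
236 · 236 = 55696 ≡ 128
128 · 566 = 72448 ≡ 572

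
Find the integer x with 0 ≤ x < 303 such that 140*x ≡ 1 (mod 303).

158

303 = 2*140 + 23
140 = 6*23 + 2
23 = 11*2 + 1
2 = 2*1 + 0
gcd(140, 303) = 1, so the inverse exists.
Back-substitute for 1:
1 = 1*23 − 11*2
  = −11*140 + 67*23
  = 67*303 − 145*140
So 140⁻¹ ≡ −145 ≡ 158 (mod 303).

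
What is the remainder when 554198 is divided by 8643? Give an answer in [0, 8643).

1046

554198 = 64·8643 + 1046, so 554198 ≡ 1046 (mod 8643).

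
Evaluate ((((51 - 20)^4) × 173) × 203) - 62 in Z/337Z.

176

51 - 20 = 31
(31)^4 ≡ 141 (mod 337)
141 × 173 = 24393 ≡ 129 (mod 337)
129 × 203 = 26187 ≡ 238 (mod 337)
238 - 62 = 176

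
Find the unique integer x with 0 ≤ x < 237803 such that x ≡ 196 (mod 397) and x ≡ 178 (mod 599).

139146

397⁻¹ mod 599: 397*513 ≡ 1 (mod 599), so 397⁻¹ ≡ 513.
x = 196 + 397*((178 − 196)*513 mod 599) = 196 + 397*350 = 139146.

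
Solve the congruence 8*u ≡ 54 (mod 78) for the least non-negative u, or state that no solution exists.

gcd(8, 78) = 2, and 2 | 54, so solutions exist.
Divide through by 2: 4*u mod 39 = 27.
4⁻¹ ≡ 10 (mod 39).
u ≡ 10*27 ≡ 36 (mod 39).
The smallest non-negative solution is u = 36.

36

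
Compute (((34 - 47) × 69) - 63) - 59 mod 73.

34 - 47 = -13 ≡ 60 (mod 73)
60 × 69 = 4140 ≡ 52 (mod 73)
52 - 63 = -11 ≡ 62 (mod 73)
62 - 59 = 3

3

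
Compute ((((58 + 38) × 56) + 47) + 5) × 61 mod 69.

58 + 38 = 96 ≡ 27 (mod 69)
27 × 56 = 1512 ≡ 63 (mod 69)
63 + 47 = 110 ≡ 41 (mod 69)
41 + 5 = 46
46 × 61 = 2806 ≡ 46 (mod 69)

46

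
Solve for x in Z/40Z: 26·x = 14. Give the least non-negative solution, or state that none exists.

gcd(26, 40) = 2, and 2 | 14, so solutions exist.
Divide through by 2: 13·x = 7 (mod 20).
13⁻¹ ≡ 17 (mod 20).
x ≡ 17·7 ≡ 19 (mod 20).
The smallest non-negative solution is x = 19.

19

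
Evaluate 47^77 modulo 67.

Compute successive squares:
77 in binary is 1001101, i.e. 77 = 64 + 8 + 4 + 1.
47^1 ≡ 47 (mod 67)
47^2 ≡ 47^2 = 2209 ≡ 65 (mod 67)
47^4 ≡ 65^2 = 4225 ≡ 4 (mod 67)
47^8 ≡ 4^2 = 16 (mod 67)
47^16 ≡ 16^2 = 256 ≡ 55 (mod 67)
47^32 ≡ 55^2 = 3025 ≡ 10 (mod 67)
47^64 ≡ 10^2 = 100 ≡ 33 (mod 67)
47^77 = 47^64 × 47^8 × 47^4 × 47^1 ≡ 33 × 16 × 4 × 47 (mod 67).
Accumulate the product:
33 × 16 = 528 ≡ 59
59 × 4 = 236 ≡ 35
35 × 47 = 1645 ≡ 37

37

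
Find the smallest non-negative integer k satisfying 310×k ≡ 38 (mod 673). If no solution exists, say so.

443

gcd(310, 673) = 1, so a unique solution mod 673 exists.
310⁻¹ ≡ 419 (mod 673).
k ≡ 419×38 ≡ 443 (mod 673).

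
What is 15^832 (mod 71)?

18

832 in binary is 1101000000, i.e. 832 = 512 + 256 + 64.
15^1 ≡ 15 (mod 71)
15^2 ≡ 15^2 = 225 ≡ 12 (mod 71)
15^4 ≡ 12^2 = 144 ≡ 2 (mod 71)
15^8 ≡ 2^2 = 4 (mod 71)
15^16 ≡ 4^2 = 16 (mod 71)
15^32 ≡ 16^2 = 256 ≡ 43 (mod 71)
15^64 ≡ 43^2 = 1849 ≡ 3 (mod 71)
15^128 ≡ 3^2 = 9 (mod 71)
15^256 ≡ 9^2 = 81 ≡ 10 (mod 71)
15^512 ≡ 10^2 = 100 ≡ 29 (mod 71)
15^832 = 15^512 × 15^256 × 15^64 ≡ 29 × 10 × 3 (mod 71).
Accumulate the product:
29 × 10 = 290 ≡ 6
6 × 3 = 18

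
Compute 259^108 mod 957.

136

108 in binary is 1101100, i.e. 108 = 64 + 32 + 8 + 4.
259^1 ≡ 259 (mod 957)
259^2 ≡ 259^2 = 67081 ≡ 91 (mod 957)
259^4 ≡ 91^2 = 8281 ≡ 625 (mod 957)
259^8 ≡ 625^2 = 390625 ≡ 169 (mod 957)
259^16 ≡ 169^2 = 28561 ≡ 808 (mod 957)
259^32 ≡ 808^2 = 652864 ≡ 190 (mod 957)
259^64 ≡ 190^2 = 36100 ≡ 691 (mod 957)
259^108 = 259^64 × 259^32 × 259^8 × 259^4 ≡ 691 × 190 × 169 × 625 (mod 957).
Accumulate the product:
691 × 190 = 131290 ≡ 181
181 × 169 = 30589 ≡ 922
922 × 625 = 576250 ≡ 136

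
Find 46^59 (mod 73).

27

By square-and-multiply:
46^1 ≡ 46 (mod 73)
46^2 ≡ 46^2 = 2116 ≡ 72 (mod 73)
46^4 ≡ 72^2 = 5184 ≡ 1 (mod 73)
46^8 ≡ 1^2 = 1 (mod 73)
46^16 ≡ 1^2 = 1 (mod 73)
46^32 ≡ 1^2 = 1 (mod 73)
46^59 = 46^32 · 46^16 · 46^8 · 46^2 · 46^1 ≡ 1 · 1 · 1 · 72 · 46 (mod 73).
Accumulate the product:
1 · 1 = 1
1 · 1 = 1
1 · 72 = 72
72 · 46 = 3312 ≡ 27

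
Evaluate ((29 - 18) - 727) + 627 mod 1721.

1632

29 - 18 = 11
11 - 727 = -716 ≡ 1005 (mod 1721)
1005 + 627 = 1632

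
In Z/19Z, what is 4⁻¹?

By the extended Euclidean algorithm:
19 = 4·4 + 3
4 = 1·3 + 1
3 = 3·1 + 0
gcd(4, 19) = 1, so the inverse exists.
Bézout: 1 = −1·19 + 5·4.
So 4⁻¹ ≡ 5 (mod 19).

5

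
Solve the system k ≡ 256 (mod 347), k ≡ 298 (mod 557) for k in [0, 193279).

116154

347⁻¹ mod 557: 347·61 ≡ 1 (mod 557), so 347⁻¹ ≡ 61.
k = 256 + 347·((298 − 256)·61 mod 557) = 256 + 347·334 = 116154.
Check: 116154 mod 347 = 256, 116154 mod 557 = 298. ✓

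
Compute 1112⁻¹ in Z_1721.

1721 = 1×1112 + 609
1112 = 1×609 + 503
609 = 1×503 + 106
503 = 4×106 + 79
106 = 1×79 + 27
79 = 2×27 + 25
27 = 1×25 + 2
25 = 12×2 + 1
2 = 2×1 + 0
gcd(1112, 1721) = 1, so the inverse exists.
Bézout: 1 = −535×1721 + 828×1112.
So 1112⁻¹ ≡ 828 (mod 1721).

828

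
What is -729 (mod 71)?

52

-729 = -11×71 + 52, so -729 ≡ 52 (mod 71).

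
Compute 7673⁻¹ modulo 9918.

3521

By the extended Euclidean algorithm:
9918 = 1·7673 + 2245
7673 = 3·2245 + 938
2245 = 2·938 + 369
938 = 2·369 + 200
369 = 1·200 + 169
200 = 1·169 + 31
169 = 5·31 + 14
31 = 2·14 + 3
14 = 4·3 + 2
3 = 1·2 + 1
2 = 2·1 + 0
gcd(7673, 9918) = 1, so the inverse exists.
Back-substitute for 1:
1 = 1·3 − 1·2
  = −1·14 + 5·3
  = 5·31 − 11·14
  = −11·169 + 60·31
  = 60·200 − 71·169
  = −71·369 + 131·200
  = 131·938 − 333·369
  = −333·2245 + 797·938
  = 797·7673 − 2724·2245
  = −2724·9918 + 3521·7673
So 7673⁻¹ ≡ 3521 (mod 9918).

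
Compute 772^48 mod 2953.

1143

48 in binary is 110000, i.e. 48 = 32 + 16.
772^1 ≡ 772 (mod 2953)
772^2 ≡ 772^2 = 595984 ≡ 2431 (mod 2953)
772^4 ≡ 2431^2 = 5909761 ≡ 808 (mod 2953)
772^8 ≡ 808^2 = 652864 ≡ 251 (mod 2953)
772^16 ≡ 251^2 = 63001 ≡ 988 (mod 2953)
772^32 ≡ 988^2 = 976144 ≡ 1654 (mod 2953)
772^48 = 772^32 · 772^16 ≡ 1654 · 988 (mod 2953).
1654 · 988 = 1634152 ≡ 1143 (mod 2953).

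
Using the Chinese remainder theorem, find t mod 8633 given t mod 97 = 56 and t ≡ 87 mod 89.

97⁻¹ mod 89: 97·78 ≡ 1 (mod 89), so 97⁻¹ ≡ 78.
t = 56 + 97·((87 − 56)·78 mod 89) = 56 + 97·15 = 1511.

1511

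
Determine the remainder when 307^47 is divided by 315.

Using repeated squaring:
47 in binary is 101111, i.e. 47 = 32 + 8 + 4 + 2 + 1.
307^1 ≡ 307 (mod 315)
307^2 ≡ 307^2 = 94249 ≡ 64 (mod 315)
307^4 ≡ 64^2 = 4096 ≡ 1 (mod 315)
307^8 ≡ 1^2 = 1 (mod 315)
307^16 ≡ 1^2 = 1 (mod 315)
307^32 ≡ 1^2 = 1 (mod 315)
307^47 = 307^32 · 307^8 · 307^4 · 307^2 · 307^1 ≡ 1 · 1 · 1 · 64 · 307 (mod 315).
Accumulate the product:
1 · 1 = 1
1 · 1 = 1
1 · 64 = 64
64 · 307 = 19648 ≡ 118

118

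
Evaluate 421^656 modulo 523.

Compute successive squares:
656 in binary is 1010010000, i.e. 656 = 512 + 128 + 16.
421^1 ≡ 421 (mod 523)
421^2 ≡ 421^2 = 177241 ≡ 467 (mod 523)
421^4 ≡ 467^2 = 218089 ≡ 521 (mod 523)
421^8 ≡ 521^2 = 271441 ≡ 4 (mod 523)
421^16 ≡ 4^2 = 16 (mod 523)
421^32 ≡ 16^2 = 256 (mod 523)
421^64 ≡ 256^2 = 65536 ≡ 161 (mod 523)
421^128 ≡ 161^2 = 25921 ≡ 294 (mod 523)
421^256 ≡ 294^2 = 86436 ≡ 141 (mod 523)
421^512 ≡ 141^2 = 19881 ≡ 7 (mod 523)
421^656 = 421^512 · 421^128 · 421^16 ≡ 7 · 294 · 16 (mod 523).
Accumulate the product:
7 · 294 = 2058 ≡ 489
489 · 16 = 7824 ≡ 502

502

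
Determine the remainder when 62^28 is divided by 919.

62^1 ≡ 62 (mod 919)
62^2 ≡ 62^2 = 3844 ≡ 168 (mod 919)
62^4 ≡ 168^2 = 28224 ≡ 654 (mod 919)
62^8 ≡ 654^2 = 427716 ≡ 381 (mod 919)
62^16 ≡ 381^2 = 145161 ≡ 878 (mod 919)
62^28 = 62^16 · 62^8 · 62^4 ≡ 878 · 381 · 654 (mod 919).
Accumulate the product:
878 · 381 = 334518 ≡ 2
2 · 654 = 1308 ≡ 389

389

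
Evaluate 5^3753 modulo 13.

5

Using repeated squaring:
3753 in binary is 111010101001, i.e. 3753 = 2048 + 1024 + 512 + 128 + 32 + 8 + 1.
5^1 ≡ 5 (mod 13)
5^2 ≡ 5^2 = 25 ≡ 12 (mod 13)
5^4 ≡ 12^2 = 144 ≡ 1 (mod 13)
5^8 ≡ 1^2 = 1 (mod 13)
5^16 ≡ 1^2 = 1 (mod 13)
5^32 ≡ 1^2 = 1 (mod 13)
5^64 ≡ 1^2 = 1 (mod 13)
5^128 ≡ 1^2 = 1 (mod 13)
5^256 ≡ 1^2 = 1 (mod 13)
5^512 ≡ 1^2 = 1 (mod 13)
5^1024 ≡ 1^2 = 1 (mod 13)
5^2048 ≡ 1^2 = 1 (mod 13)
5^3753 = 5^2048 · 5^1024 · 5^512 · 5^128 · 5^32 · 5^8 · 5^1 ≡ 1 · 1 · 1 · 1 · 1 · 1 · 5 (mod 13).
Accumulate the product:
1 · 1 = 1
1 · 1 = 1
1 · 1 = 1
1 · 1 = 1
1 · 1 = 1
1 · 5 = 5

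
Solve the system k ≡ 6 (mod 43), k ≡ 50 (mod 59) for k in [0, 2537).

43⁻¹ mod 59: 43×11 ≡ 1 (mod 59), so 43⁻¹ ≡ 11.
k = 6 + 43×((50 − 6)×11 mod 59) = 6 + 43×12 = 522.
Check: 522 mod 43 = 6, 522 mod 59 = 50. ✓

522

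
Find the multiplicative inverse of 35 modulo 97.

61

By the extended Euclidean algorithm:
97 = 2×35 + 27
35 = 1×27 + 8
27 = 3×8 + 3
8 = 2×3 + 2
3 = 1×2 + 1
2 = 2×1 + 0
gcd(35, 97) = 1, so the inverse exists.
Back-substitute for 1:
1 = 1×3 − 1×2
  = −1×8 + 3×3
  = 3×27 − 10×8
  = −10×35 + 13×27
  = 13×97 − 36×35
So 35⁻¹ ≡ −36 ≡ 61 (mod 97).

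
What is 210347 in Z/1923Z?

210347 = 109*1923 + 740, so 210347 ≡ 740 (mod 1923).

740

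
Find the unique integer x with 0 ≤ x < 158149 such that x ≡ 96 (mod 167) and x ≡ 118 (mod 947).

127016

167⁻¹ mod 947: 167*465 ≡ 1 (mod 947), so 167⁻¹ ≡ 465.
x = 96 + 167*((118 − 96)*465 mod 947) = 96 + 167*760 = 127016.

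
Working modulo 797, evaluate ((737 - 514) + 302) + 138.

663

737 - 514 = 223
223 + 302 = 525
525 + 138 = 663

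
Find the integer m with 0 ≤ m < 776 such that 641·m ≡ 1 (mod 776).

776 = 1·641 + 135
641 = 4·135 + 101
135 = 1·101 + 34
101 = 2·34 + 33
34 = 1·33 + 1
33 = 33·1 + 0
gcd(641, 776) = 1, so the inverse exists.
Back-substitute for 1:
1 = 1·34 − 1·33
  = −1·101 + 3·34
  = 3·135 − 4·101
  = −4·641 + 19·135
  = 19·776 − 23·641
So 641⁻¹ ≡ −23 ≡ 753 (mod 776).

753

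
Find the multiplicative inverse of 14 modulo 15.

Run the extended Euclidean algorithm:
15 = 1×14 + 1
14 = 14×1 + 0
gcd(14, 15) = 1, so the inverse exists.
Back-substitute for 1:
1 = 1×15 − 1×14
So 14⁻¹ ≡ −1 ≡ 14 (mod 15).

14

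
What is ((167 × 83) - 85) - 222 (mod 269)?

167 × 83 = 13861 ≡ 142 (mod 269)
142 - 85 = 57
57 - 222 = -165 ≡ 104 (mod 269)

104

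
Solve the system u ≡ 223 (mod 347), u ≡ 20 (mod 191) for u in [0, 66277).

15491

347⁻¹ mod 191: 347·60 ≡ 1 (mod 191), so 347⁻¹ ≡ 60.
u = 223 + 347·((20 − 223)·60 mod 191) = 223 + 347·44 = 15491.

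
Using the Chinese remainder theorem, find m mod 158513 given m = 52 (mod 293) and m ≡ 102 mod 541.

123991

293⁻¹ mod 541: 293·517 ≡ 1 (mod 541), so 293⁻¹ ≡ 517.
m = 52 + 293·((102 − 52)·517 mod 541) = 52 + 293·423 = 123991.
Check: 123991 mod 293 = 52, 123991 mod 541 = 102. ✓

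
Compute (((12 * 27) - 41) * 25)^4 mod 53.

12 * 27 = 324 ≡ 6 (mod 53)
6 - 41 = -35 ≡ 18 (mod 53)
18 * 25 = 450 ≡ 26 (mod 53)
(26)^4 ≡ 10 (mod 53)

10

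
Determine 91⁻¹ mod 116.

Run the extended Euclidean algorithm:
116 = 1*91 + 25
91 = 3*25 + 16
25 = 1*16 + 9
16 = 1*9 + 7
9 = 1*7 + 2
7 = 3*2 + 1
2 = 2*1 + 0
gcd(91, 116) = 1, so the inverse exists.
Bézout: 1 = −40*116 + 51*91.
So 91⁻¹ ≡ 51 (mod 116).

51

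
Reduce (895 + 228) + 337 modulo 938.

895 + 228 = 1123 ≡ 185 (mod 938)
185 + 337 = 522

522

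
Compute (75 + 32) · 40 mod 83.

75 + 32 = 107 ≡ 24 (mod 83)
24 · 40 = 960 ≡ 47 (mod 83)

47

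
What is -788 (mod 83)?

-788 = -10×83 + 42, so -788 ≡ 42 (mod 83).

42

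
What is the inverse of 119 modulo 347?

35

Run the extended Euclidean algorithm:
347 = 2×119 + 109
119 = 1×109 + 10
109 = 10×10 + 9
10 = 1×9 + 1
9 = 9×1 + 0
gcd(119, 347) = 1, so the inverse exists.
Bézout: 1 = −12×347 + 35×119.
So 119⁻¹ ≡ 35 (mod 347).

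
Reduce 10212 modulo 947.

10212 = 10×947 + 742, so 10212 ≡ 742 (mod 947).

742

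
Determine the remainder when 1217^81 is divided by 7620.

Compute successive squares:
81 in binary is 1010001, i.e. 81 = 64 + 16 + 1.
1217^1 ≡ 1217 (mod 7620)
1217^2 ≡ 1217^2 = 1481089 ≡ 2809 (mod 7620)
1217^4 ≡ 2809^2 = 7890481 ≡ 3781 (mod 7620)
1217^8 ≡ 3781^2 = 14295961 ≡ 841 (mod 7620)
1217^16 ≡ 841^2 = 707281 ≡ 6241 (mod 7620)
1217^32 ≡ 6241^2 = 38950081 ≡ 4261 (mod 7620)
1217^64 ≡ 4261^2 = 18156121 ≡ 5281 (mod 7620)
1217^81 = 1217^64 · 1217^16 · 1217^1 ≡ 5281 · 6241 · 1217 (mod 7620).
Accumulate the product:
5281 · 6241 = 32958721 ≡ 2221
2221 · 1217 = 2702957 ≡ 5477

5477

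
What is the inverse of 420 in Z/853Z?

656

853 = 2×420 + 13
420 = 32×13 + 4
13 = 3×4 + 1
4 = 4×1 + 0
gcd(420, 853) = 1, so the inverse exists.
Bézout: 1 = 97×853 − 197×420.
So 420⁻¹ ≡ −197 ≡ 656 (mod 853).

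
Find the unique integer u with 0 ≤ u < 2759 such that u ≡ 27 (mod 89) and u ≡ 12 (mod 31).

2430

89⁻¹ mod 31: 89×23 ≡ 1 (mod 31), so 89⁻¹ ≡ 23.
u = 27 + 89×((12 − 27)×23 mod 31) = 27 + 89×27 = 2430.
Check: 2430 mod 89 = 27, 2430 mod 31 = 12. ✓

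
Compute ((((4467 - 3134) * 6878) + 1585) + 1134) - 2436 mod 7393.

4467 - 3134 = 1333
1333 * 6878 = 9168374 ≡ 1054 (mod 7393)
1054 + 1585 = 2639
2639 + 1134 = 3773
3773 - 2436 = 1337

1337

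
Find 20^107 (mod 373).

By square-and-multiply:
20^1 ≡ 20 (mod 373)
20^2 ≡ 20^2 = 400 ≡ 27 (mod 373)
20^4 ≡ 27^2 = 729 ≡ 356 (mod 373)
20^8 ≡ 356^2 = 126736 ≡ 289 (mod 373)
20^16 ≡ 289^2 = 83521 ≡ 342 (mod 373)
20^32 ≡ 342^2 = 116964 ≡ 215 (mod 373)
20^64 ≡ 215^2 = 46225 ≡ 346 (mod 373)
20^107 = 20^64 · 20^32 · 20^8 · 20^2 · 20^1 ≡ 346 · 215 · 289 · 27 · 20 (mod 373).
Accumulate the product:
346 · 215 = 74390 ≡ 163
163 · 289 = 47107 ≡ 109
109 · 27 = 2943 ≡ 332
332 · 20 = 6640 ≡ 299

299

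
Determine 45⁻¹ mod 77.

77 = 1·45 + 32
45 = 1·32 + 13
32 = 2·13 + 6
13 = 2·6 + 1
6 = 6·1 + 0
gcd(45, 77) = 1, so the inverse exists.
Back-substitute for 1:
1 = 1·13 − 2·6
  = −2·32 + 5·13
  = 5·45 − 7·32
  = −7·77 + 12·45
So 45⁻¹ ≡ 12 (mod 77).

12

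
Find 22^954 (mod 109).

45

Using repeated squaring:
954 in binary is 1110111010, i.e. 954 = 512 + 256 + 128 + 32 + 16 + 8 + 2.
22^1 ≡ 22 (mod 109)
22^2 ≡ 22^2 = 484 ≡ 48 (mod 109)
22^4 ≡ 48^2 = 2304 ≡ 15 (mod 109)
22^8 ≡ 15^2 = 225 ≡ 7 (mod 109)
22^16 ≡ 7^2 = 49 (mod 109)
22^32 ≡ 49^2 = 2401 ≡ 3 (mod 109)
22^64 ≡ 3^2 = 9 (mod 109)
22^128 ≡ 9^2 = 81 (mod 109)
22^256 ≡ 81^2 = 6561 ≡ 21 (mod 109)
22^512 ≡ 21^2 = 441 ≡ 5 (mod 109)
22^954 = 22^512 · 22^256 · 22^128 · 22^32 · 22^16 · 22^8 · 22^2 ≡ 5 · 21 · 81 · 3 · 49 · 7 · 48 (mod 109).
Accumulate the product:
5 · 21 = 105
105 · 81 = 8505 ≡ 3
3 · 3 = 9
9 · 49 = 441 ≡ 5
5 · 7 = 35
35 · 48 = 1680 ≡ 45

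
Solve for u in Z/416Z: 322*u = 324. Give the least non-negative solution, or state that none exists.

gcd(322, 416) = 2, and 2 | 324, so solutions exist.
Divide through by 2: 161*u ≡ 162 (mod 208).
161⁻¹ ≡ 177 (mod 208).
u ≡ 177*162 ≡ 178 (mod 208).
The smallest non-negative solution is u = 178.

178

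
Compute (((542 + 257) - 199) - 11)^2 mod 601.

144

542 + 257 = 799 ≡ 198 (mod 601)
198 - 199 = -1 ≡ 600 (mod 601)
600 - 11 = 589
(589)^2 ≡ 144 (mod 601)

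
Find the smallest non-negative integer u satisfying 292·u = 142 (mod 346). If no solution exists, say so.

gcd(292, 346) = 2, and 2 | 142, so solutions exist.
Divide through by 2: 146·u = 71 (mod 173).
146⁻¹ ≡ 32 (mod 173).
u ≡ 32·71 ≡ 23 (mod 173).
The smallest non-negative solution is u = 23.

23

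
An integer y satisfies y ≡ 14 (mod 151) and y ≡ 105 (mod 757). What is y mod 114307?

151⁻¹ mod 757: 151×376 ≡ 1 (mod 757), so 151⁻¹ ≡ 376.
y = 14 + 151×((105 − 14)×376 mod 757) = 14 + 151×151 = 22815.

22815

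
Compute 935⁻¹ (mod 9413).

6574

9413 = 10·935 + 63
935 = 14·63 + 53
63 = 1·53 + 10
53 = 5·10 + 3
10 = 3·3 + 1
3 = 3·1 + 0
gcd(935, 9413) = 1, so the inverse exists.
Back-substitute for 1:
1 = 1·10 − 3·3
  = −3·53 + 16·10
  = 16·63 − 19·53
  = −19·935 + 282·63
  = 282·9413 − 2839·935
So 935⁻¹ ≡ −2839 ≡ 6574 (mod 9413).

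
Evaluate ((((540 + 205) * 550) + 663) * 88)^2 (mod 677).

543

540 + 205 = 745 ≡ 68 (mod 677)
68 * 550 = 37400 ≡ 165 (mod 677)
165 + 663 = 828 ≡ 151 (mod 677)
151 * 88 = 13288 ≡ 425 (mod 677)
(425)^2 ≡ 543 (mod 677)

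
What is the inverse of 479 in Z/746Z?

Run the extended Euclidean algorithm:
746 = 1*479 + 267
479 = 1*267 + 212
267 = 1*212 + 55
212 = 3*55 + 47
55 = 1*47 + 8
47 = 5*8 + 7
8 = 1*7 + 1
7 = 7*1 + 0
gcd(479, 746) = 1, so the inverse exists.
Back-substitute for 1:
1 = 1*8 − 1*7
  = −1*47 + 6*8
  = 6*55 − 7*47
  = −7*212 + 27*55
  = 27*267 − 34*212
  = −34*479 + 61*267
  = 61*746 − 95*479
So 479⁻¹ ≡ −95 ≡ 651 (mod 746).

651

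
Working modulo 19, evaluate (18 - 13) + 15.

18 - 13 = 5
5 + 15 = 20 ≡ 1 (mod 19)

1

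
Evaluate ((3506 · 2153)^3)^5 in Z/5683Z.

3506 · 2153 = 7548418 ≡ 1394 (mod 5683)
(1394)^3 ≡ 838 (mod 5683)
(838)^5 ≡ 708 (mod 5683)

708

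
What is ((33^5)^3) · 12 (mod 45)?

(33)^5 ≡ 18 (mod 45)
(18)^3 ≡ 27 (mod 45)
27 · 12 = 324 ≡ 9 (mod 45)

9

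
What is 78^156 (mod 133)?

Using repeated squaring:
78^1 ≡ 78 (mod 133)
78^2 ≡ 78^2 = 6084 ≡ 99 (mod 133)
78^4 ≡ 99^2 = 9801 ≡ 92 (mod 133)
78^8 ≡ 92^2 = 8464 ≡ 85 (mod 133)
78^16 ≡ 85^2 = 7225 ≡ 43 (mod 133)
78^32 ≡ 43^2 = 1849 ≡ 120 (mod 133)
78^64 ≡ 120^2 = 14400 ≡ 36 (mod 133)
78^128 ≡ 36^2 = 1296 ≡ 99 (mod 133)
78^156 = 78^128 * 78^16 * 78^8 * 78^4 ≡ 99 * 43 * 85 * 92 (mod 133).
Accumulate the product:
99 * 43 = 4257 ≡ 1
1 * 85 = 85
85 * 92 = 7820 ≡ 106

106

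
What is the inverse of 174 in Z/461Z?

Apply the Euclidean algorithm and back-substitute:
461 = 2*174 + 113
174 = 1*113 + 61
113 = 1*61 + 52
61 = 1*52 + 9
52 = 5*9 + 7
9 = 1*7 + 2
7 = 3*2 + 1
2 = 2*1 + 0
gcd(174, 461) = 1, so the inverse exists.
Bézout: 1 = 77*461 − 204*174.
So 174⁻¹ ≡ −204 ≡ 257 (mod 461).

257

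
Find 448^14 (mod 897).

14 in binary is 1110, i.e. 14 = 8 + 4 + 2.
448^1 ≡ 448 (mod 897)
448^2 ≡ 448^2 = 200704 ≡ 673 (mod 897)
448^4 ≡ 673^2 = 452929 ≡ 841 (mod 897)
448^8 ≡ 841^2 = 707281 ≡ 445 (mod 897)
448^14 = 448^8 * 448^4 * 448^2 ≡ 445 * 841 * 673 (mod 897).
Accumulate the product:
445 * 841 = 374245 ≡ 196
196 * 673 = 131908 ≡ 49

49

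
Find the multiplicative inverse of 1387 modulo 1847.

1056

1847 = 1*1387 + 460
1387 = 3*460 + 7
460 = 65*7 + 5
7 = 1*5 + 2
5 = 2*2 + 1
2 = 2*1 + 0
gcd(1387, 1847) = 1, so the inverse exists.
Back-substitute for 1:
1 = 1*5 − 2*2
  = −2*7 + 3*5
  = 3*460 − 197*7
  = −197*1387 + 594*460
  = 594*1847 − 791*1387
So 1387⁻¹ ≡ −791 ≡ 1056 (mod 1847).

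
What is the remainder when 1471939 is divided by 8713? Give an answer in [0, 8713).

1471939 = 168×8713 + 8155, so 1471939 ≡ 8155 (mod 8713).

8155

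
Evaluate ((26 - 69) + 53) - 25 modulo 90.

75

26 - 69 = -43 ≡ 47 (mod 90)
47 + 53 = 100 ≡ 10 (mod 90)
10 - 25 = -15 ≡ 75 (mod 90)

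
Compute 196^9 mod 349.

285

Compute successive squares:
9 in binary is 1001, i.e. 9 = 8 + 1.
196^1 ≡ 196 (mod 349)
196^2 ≡ 196^2 = 38416 ≡ 26 (mod 349)
196^4 ≡ 26^2 = 676 ≡ 327 (mod 349)
196^8 ≡ 327^2 = 106929 ≡ 135 (mod 349)
196^9 = 196^8 · 196^1 ≡ 135 · 196 (mod 349).
135 · 196 = 26460 ≡ 285 (mod 349).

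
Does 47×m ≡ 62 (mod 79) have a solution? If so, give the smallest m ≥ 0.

gcd(47, 79) = 1, so a unique solution mod 79 exists.
47⁻¹ ≡ 37 (mod 79).
m ≡ 37×62 ≡ 3 (mod 79).

3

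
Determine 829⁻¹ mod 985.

764

Run the extended Euclidean algorithm:
985 = 1·829 + 156
829 = 5·156 + 49
156 = 3·49 + 9
49 = 5·9 + 4
9 = 2·4 + 1
4 = 4·1 + 0
gcd(829, 985) = 1, so the inverse exists.
Bézout: 1 = 186·985 − 221·829.
So 829⁻¹ ≡ −221 ≡ 764 (mod 985).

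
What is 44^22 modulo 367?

107

44^1 ≡ 44 (mod 367)
44^2 ≡ 44^2 = 1936 ≡ 101 (mod 367)
44^4 ≡ 101^2 = 10201 ≡ 292 (mod 367)
44^8 ≡ 292^2 = 85264 ≡ 120 (mod 367)
44^16 ≡ 120^2 = 14400 ≡ 87 (mod 367)
44^22 = 44^16 * 44^4 * 44^2 ≡ 87 * 292 * 101 (mod 367).
Accumulate the product:
87 * 292 = 25404 ≡ 81
81 * 101 = 8181 ≡ 107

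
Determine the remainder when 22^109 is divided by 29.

6

Using repeated squaring:
109 in binary is 1101101, i.e. 109 = 64 + 32 + 8 + 4 + 1.
22^1 ≡ 22 (mod 29)
22^2 ≡ 22^2 = 484 ≡ 20 (mod 29)
22^4 ≡ 20^2 = 400 ≡ 23 (mod 29)
22^8 ≡ 23^2 = 529 ≡ 7 (mod 29)
22^16 ≡ 7^2 = 49 ≡ 20 (mod 29)
22^32 ≡ 20^2 = 400 ≡ 23 (mod 29)
22^64 ≡ 23^2 = 529 ≡ 7 (mod 29)
22^109 = 22^64 · 22^32 · 22^8 · 22^4 · 22^1 ≡ 7 · 23 · 7 · 23 · 22 (mod 29).
Accumulate the product:
7 · 23 = 161 ≡ 16
16 · 7 = 112 ≡ 25
25 · 23 = 575 ≡ 24
24 · 22 = 528 ≡ 6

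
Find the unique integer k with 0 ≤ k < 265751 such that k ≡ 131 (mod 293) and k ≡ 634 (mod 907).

293⁻¹ mod 907: 293×421 ≡ 1 (mod 907), so 293⁻¹ ≡ 421.
k = 131 + 293×((634 − 131)×421 mod 907) = 131 + 293×432 = 126707.
Check: 126707 mod 293 = 131, 126707 mod 907 = 634. ✓

126707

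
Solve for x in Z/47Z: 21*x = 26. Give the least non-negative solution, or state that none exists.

46

gcd(21, 47) = 1, so a unique solution mod 47 exists.
21⁻¹ ≡ 9 (mod 47).
x ≡ 9*26 ≡ 46 (mod 47).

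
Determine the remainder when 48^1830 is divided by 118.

26

48^1 ≡ 48 (mod 118)
48^2 ≡ 48^2 = 2304 ≡ 62 (mod 118)
48^4 ≡ 62^2 = 3844 ≡ 68 (mod 118)
48^8 ≡ 68^2 = 4624 ≡ 22 (mod 118)
48^16 ≡ 22^2 = 484 ≡ 12 (mod 118)
48^32 ≡ 12^2 = 144 ≡ 26 (mod 118)
48^64 ≡ 26^2 = 676 ≡ 86 (mod 118)
48^128 ≡ 86^2 = 7396 ≡ 80 (mod 118)
48^256 ≡ 80^2 = 6400 ≡ 28 (mod 118)
48^512 ≡ 28^2 = 784 ≡ 76 (mod 118)
48^1024 ≡ 76^2 = 5776 ≡ 112 (mod 118)
48^1830 = 48^1024 * 48^512 * 48^256 * 48^32 * 48^4 * 48^2 ≡ 112 * 76 * 28 * 26 * 68 * 62 (mod 118).
Accumulate the product:
112 * 76 = 8512 ≡ 16
16 * 28 = 448 ≡ 94
94 * 26 = 2444 ≡ 84
84 * 68 = 5712 ≡ 48
48 * 62 = 2976 ≡ 26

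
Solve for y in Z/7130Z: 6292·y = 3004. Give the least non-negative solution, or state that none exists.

gcd(6292, 7130) = 2, and 2 | 3004, so solutions exist.
Divide through by 2: 3146·y ≡ 1502 (mod 3565).
3146⁻¹ ≡ 1021 (mod 3565).
y ≡ 1021·1502 ≡ 592 (mod 3565).
The smallest non-negative solution is y = 592.

592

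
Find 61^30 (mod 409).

121

Using repeated squaring:
61^1 ≡ 61 (mod 409)
61^2 ≡ 61^2 = 3721 ≡ 40 (mod 409)
61^4 ≡ 40^2 = 1600 ≡ 373 (mod 409)
61^8 ≡ 373^2 = 139129 ≡ 69 (mod 409)
61^16 ≡ 69^2 = 4761 ≡ 262 (mod 409)
61^30 = 61^16 × 61^8 × 61^4 × 61^2 ≡ 262 × 69 × 373 × 40 (mod 409).
Accumulate the product:
262 × 69 = 18078 ≡ 82
82 × 373 = 30586 ≡ 320
320 × 40 = 12800 ≡ 121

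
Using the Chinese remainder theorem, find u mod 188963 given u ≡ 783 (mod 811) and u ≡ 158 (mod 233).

811⁻¹ mod 233: 811×181 ≡ 1 (mod 233), so 811⁻¹ ≡ 181.
u = 783 + 811×((158 − 783)×181 mod 233) = 783 + 811×113 = 92426.
Check: 92426 mod 811 = 783, 92426 mod 233 = 158. ✓

92426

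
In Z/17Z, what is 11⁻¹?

14

17 = 1×11 + 6
11 = 1×6 + 5
6 = 1×5 + 1
5 = 5×1 + 0
gcd(11, 17) = 1, so the inverse exists.
Back-substitute for 1:
1 = 1×6 − 1×5
  = −1×11 + 2×6
  = 2×17 − 3×11
So 11⁻¹ ≡ −3 ≡ 14 (mod 17).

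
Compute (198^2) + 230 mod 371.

108

(198)^2 ≡ 249 (mod 371)
249 + 230 = 479 ≡ 108 (mod 371)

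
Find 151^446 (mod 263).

Using repeated squaring:
151^1 ≡ 151 (mod 263)
151^2 ≡ 151^2 = 22801 ≡ 183 (mod 263)
151^4 ≡ 183^2 = 33489 ≡ 88 (mod 263)
151^8 ≡ 88^2 = 7744 ≡ 117 (mod 263)
151^16 ≡ 117^2 = 13689 ≡ 13 (mod 263)
151^32 ≡ 13^2 = 169 (mod 263)
151^64 ≡ 169^2 = 28561 ≡ 157 (mod 263)
151^128 ≡ 157^2 = 24649 ≡ 190 (mod 263)
151^256 ≡ 190^2 = 36100 ≡ 69 (mod 263)
151^446 = 151^256 × 151^128 × 151^32 × 151^16 × 151^8 × 151^4 × 151^2 ≡ 69 × 190 × 169 × 13 × 117 × 88 × 183 (mod 263).
Accumulate the product:
69 × 190 = 13110 ≡ 223
223 × 169 = 37687 ≡ 78
78 × 13 = 1014 ≡ 225
225 × 117 = 26325 ≡ 25
25 × 88 = 2200 ≡ 96
96 × 183 = 17568 ≡ 210

210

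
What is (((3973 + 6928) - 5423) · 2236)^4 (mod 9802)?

3973 + 6928 = 10901 ≡ 1099 (mod 9802)
1099 - 5423 = -4324 ≡ 5478 (mod 9802)
5478 · 2236 = 12248808 ≡ 6110 (mod 9802)
(6110)^4 ≡ 2704 (mod 9802)

2704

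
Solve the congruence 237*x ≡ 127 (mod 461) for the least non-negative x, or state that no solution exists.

gcd(237, 461) = 1, so a unique solution mod 461 exists.
237⁻¹ ≡ 142 (mod 461).
x ≡ 142*127 ≡ 55 (mod 461).

55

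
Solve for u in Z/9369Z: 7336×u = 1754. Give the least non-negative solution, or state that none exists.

4391

gcd(7336, 9369) = 1, so a unique solution mod 9369 exists.
7336⁻¹ ≡ 4249 (mod 9369).
u ≡ 4249×1754 ≡ 4391 (mod 9369).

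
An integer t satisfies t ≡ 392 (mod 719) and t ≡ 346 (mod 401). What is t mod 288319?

719⁻¹ mod 401: 719*372 ≡ 1 (mod 401), so 719⁻¹ ≡ 372.
t = 392 + 719*((346 − 392)*372 mod 401) = 392 + 719*131 = 94581.
Check: 94581 mod 719 = 392, 94581 mod 401 = 346. ✓

94581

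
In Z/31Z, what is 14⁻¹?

20

Run the extended Euclidean algorithm:
31 = 2·14 + 3
14 = 4·3 + 2
3 = 1·2 + 1
2 = 2·1 + 0
gcd(14, 31) = 1, so the inverse exists.
Bézout: 1 = 5·31 − 11·14.
So 14⁻¹ ≡ −11 ≡ 20 (mod 31).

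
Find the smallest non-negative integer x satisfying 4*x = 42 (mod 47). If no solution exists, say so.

gcd(4, 47) = 1, so a unique solution mod 47 exists.
4⁻¹ ≡ 12 (mod 47).
x ≡ 12*42 ≡ 34 (mod 47).

34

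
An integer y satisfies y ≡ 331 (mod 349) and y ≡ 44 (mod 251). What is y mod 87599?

5566

349⁻¹ mod 251: 349×146 ≡ 1 (mod 251), so 349⁻¹ ≡ 146.
y = 331 + 349×((44 − 331)×146 mod 251) = 331 + 349×15 = 5566.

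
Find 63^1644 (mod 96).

33

By square-and-multiply:
1644 in binary is 11001101100, i.e. 1644 = 1024 + 512 + 64 + 32 + 8 + 4.
63^1 ≡ 63 (mod 96)
63^2 ≡ 63^2 = 3969 ≡ 33 (mod 96)
63^4 ≡ 33^2 = 1089 ≡ 33 (mod 96)
63^8 ≡ 33^2 = 1089 ≡ 33 (mod 96)
63^16 ≡ 33^2 = 1089 ≡ 33 (mod 96)
63^32 ≡ 33^2 = 1089 ≡ 33 (mod 96)
63^64 ≡ 33^2 = 1089 ≡ 33 (mod 96)
63^128 ≡ 33^2 = 1089 ≡ 33 (mod 96)
63^256 ≡ 33^2 = 1089 ≡ 33 (mod 96)
63^512 ≡ 33^2 = 1089 ≡ 33 (mod 96)
63^1024 ≡ 33^2 = 1089 ≡ 33 (mod 96)
63^1644 = 63^1024 * 63^512 * 63^64 * 63^32 * 63^8 * 63^4 ≡ 33 * 33 * 33 * 33 * 33 * 33 (mod 96).
Accumulate the product:
33 * 33 = 1089 ≡ 33
33 * 33 = 1089 ≡ 33
33 * 33 = 1089 ≡ 33
33 * 33 = 1089 ≡ 33
33 * 33 = 1089 ≡ 33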